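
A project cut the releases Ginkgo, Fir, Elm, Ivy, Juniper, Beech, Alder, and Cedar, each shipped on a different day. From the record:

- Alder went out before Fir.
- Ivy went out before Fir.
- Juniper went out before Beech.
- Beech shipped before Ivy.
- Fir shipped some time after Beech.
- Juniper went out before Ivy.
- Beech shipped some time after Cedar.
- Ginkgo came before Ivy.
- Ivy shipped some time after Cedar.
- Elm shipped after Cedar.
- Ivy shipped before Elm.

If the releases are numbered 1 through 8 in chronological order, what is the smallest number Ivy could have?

5

Beech, Cedar, Ginkgo, and Juniper must all come before Ivy — 4 forced predecessors.
Nothing else is forced ahead of Ivy, so its earliest slot is position 4 + 1 = 5.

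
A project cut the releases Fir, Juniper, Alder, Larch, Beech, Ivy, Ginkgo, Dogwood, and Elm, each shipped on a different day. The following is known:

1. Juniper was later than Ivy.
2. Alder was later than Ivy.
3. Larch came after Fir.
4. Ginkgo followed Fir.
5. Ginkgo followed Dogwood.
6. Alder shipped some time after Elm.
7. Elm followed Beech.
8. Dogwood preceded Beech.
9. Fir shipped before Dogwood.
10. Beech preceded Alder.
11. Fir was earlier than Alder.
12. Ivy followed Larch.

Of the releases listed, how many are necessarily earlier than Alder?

Directly stated before Alder: Beech, Elm, Fir, and Ivy.
Dogwood reaches Alder via Dogwood → Beech → Alder.
Larch reaches Alder via Larch → Ivy → Alder.
No chain forces Ginkgo (or any of the others) ahead of Alder.
That's Beech, Dogwood, Elm, Fir, Ivy, and Larch — 6 in all.

6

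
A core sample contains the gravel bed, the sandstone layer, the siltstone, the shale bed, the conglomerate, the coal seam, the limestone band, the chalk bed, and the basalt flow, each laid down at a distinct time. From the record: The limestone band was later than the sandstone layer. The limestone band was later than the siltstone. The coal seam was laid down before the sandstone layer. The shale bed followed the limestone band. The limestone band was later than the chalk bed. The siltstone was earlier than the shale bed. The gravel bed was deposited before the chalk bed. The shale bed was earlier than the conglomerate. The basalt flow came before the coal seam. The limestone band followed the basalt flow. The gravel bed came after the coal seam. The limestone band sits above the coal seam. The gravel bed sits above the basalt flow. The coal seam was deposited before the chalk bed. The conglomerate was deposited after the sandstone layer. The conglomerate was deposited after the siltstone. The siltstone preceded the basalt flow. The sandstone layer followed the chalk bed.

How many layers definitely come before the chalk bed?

4

Directly stated before the chalk bed: the coal seam and the gravel bed.
The basalt flow reaches the chalk bed via the basalt flow → the gravel bed → the chalk bed.
The siltstone reaches the chalk bed via the siltstone → the basalt flow → the gravel bed → the chalk bed.
No chain forces the shale bed (or any of the others) ahead of the chalk bed.
That's the basalt flow, the coal seam, the gravel bed, and the siltstone — 4 in all.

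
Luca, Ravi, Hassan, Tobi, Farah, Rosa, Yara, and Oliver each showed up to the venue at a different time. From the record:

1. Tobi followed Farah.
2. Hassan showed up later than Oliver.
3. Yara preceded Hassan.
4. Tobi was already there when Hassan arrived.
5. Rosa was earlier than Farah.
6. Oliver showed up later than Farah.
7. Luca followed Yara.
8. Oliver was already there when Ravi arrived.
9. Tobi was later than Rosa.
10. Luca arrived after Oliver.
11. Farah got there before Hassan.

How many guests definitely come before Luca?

4

Directly stated before Luca: Oliver and Yara.
Farah reaches Luca via Farah → Oliver → Luca.
Rosa reaches Luca via Rosa → Farah → Oliver → Luca.
No chain forces Ravi (or any of the others) ahead of Luca.
That's Farah, Oliver, Rosa, and Yara — 4 in all.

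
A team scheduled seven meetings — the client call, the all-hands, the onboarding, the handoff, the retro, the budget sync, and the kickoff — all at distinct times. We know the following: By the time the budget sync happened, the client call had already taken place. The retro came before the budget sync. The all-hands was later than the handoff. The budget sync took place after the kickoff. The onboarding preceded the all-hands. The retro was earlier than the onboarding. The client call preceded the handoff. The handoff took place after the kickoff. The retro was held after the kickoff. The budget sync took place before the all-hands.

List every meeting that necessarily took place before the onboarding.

Directly stated before the onboarding: the retro.
The kickoff reaches the onboarding via the kickoff → the retro → the onboarding.
No chain forces the all-hands (or any of the others) ahead of the onboarding.

the kickoff, the retro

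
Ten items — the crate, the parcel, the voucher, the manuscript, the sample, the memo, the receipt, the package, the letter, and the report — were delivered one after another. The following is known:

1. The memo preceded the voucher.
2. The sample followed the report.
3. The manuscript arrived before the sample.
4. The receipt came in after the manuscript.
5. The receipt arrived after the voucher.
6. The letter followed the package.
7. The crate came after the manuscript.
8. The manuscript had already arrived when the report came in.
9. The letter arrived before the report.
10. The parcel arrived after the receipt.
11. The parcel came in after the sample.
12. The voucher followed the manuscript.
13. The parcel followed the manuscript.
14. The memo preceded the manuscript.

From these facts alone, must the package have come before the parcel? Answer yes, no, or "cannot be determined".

Chain the constraints: the package → the letter → the report → the sample → the parcel. Each link is directly stated, so the package comes before the parcel.

yes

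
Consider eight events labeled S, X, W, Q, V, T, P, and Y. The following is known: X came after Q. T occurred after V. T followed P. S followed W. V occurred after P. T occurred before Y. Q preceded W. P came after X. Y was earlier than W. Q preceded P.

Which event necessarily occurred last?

S

Every other event has a chain of constraints placing it before S, so S is last.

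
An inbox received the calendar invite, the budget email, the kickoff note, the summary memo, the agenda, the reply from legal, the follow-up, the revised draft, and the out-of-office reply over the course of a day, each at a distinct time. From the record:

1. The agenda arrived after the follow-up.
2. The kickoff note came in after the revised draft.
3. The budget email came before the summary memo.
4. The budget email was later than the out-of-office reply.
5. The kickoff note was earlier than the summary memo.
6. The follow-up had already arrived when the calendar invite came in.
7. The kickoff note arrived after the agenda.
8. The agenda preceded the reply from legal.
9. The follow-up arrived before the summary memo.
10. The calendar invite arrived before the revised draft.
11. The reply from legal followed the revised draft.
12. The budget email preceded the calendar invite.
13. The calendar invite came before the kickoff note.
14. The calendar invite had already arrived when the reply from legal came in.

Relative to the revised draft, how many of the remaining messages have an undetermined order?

1

Forced before the revised draft: the budget email, the calendar invite, the follow-up, and the out-of-office reply; forced after the revised draft: the kickoff note, the reply from legal, and the summary memo.
That leaves the agenda with no forced order relative to the revised draft — 1.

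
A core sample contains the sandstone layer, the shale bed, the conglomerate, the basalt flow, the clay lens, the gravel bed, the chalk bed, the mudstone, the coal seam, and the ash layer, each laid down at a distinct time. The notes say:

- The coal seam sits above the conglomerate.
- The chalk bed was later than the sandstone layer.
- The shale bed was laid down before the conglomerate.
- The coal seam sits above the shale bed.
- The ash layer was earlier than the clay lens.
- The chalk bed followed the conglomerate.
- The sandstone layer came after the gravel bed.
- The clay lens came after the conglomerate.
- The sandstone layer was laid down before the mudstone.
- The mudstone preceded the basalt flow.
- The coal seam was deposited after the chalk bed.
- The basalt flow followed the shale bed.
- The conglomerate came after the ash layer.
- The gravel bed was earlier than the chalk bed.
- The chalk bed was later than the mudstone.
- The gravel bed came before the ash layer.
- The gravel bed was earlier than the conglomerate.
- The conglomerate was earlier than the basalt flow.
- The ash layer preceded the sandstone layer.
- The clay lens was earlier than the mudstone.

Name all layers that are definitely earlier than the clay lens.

the ash layer, the conglomerate, the gravel bed, the shale bed

Directly stated before the clay lens: the ash layer and the conglomerate.
The gravel bed reaches the clay lens via the gravel bed → the conglomerate → the clay lens.
The shale bed reaches the clay lens via the shale bed → the conglomerate → the clay lens.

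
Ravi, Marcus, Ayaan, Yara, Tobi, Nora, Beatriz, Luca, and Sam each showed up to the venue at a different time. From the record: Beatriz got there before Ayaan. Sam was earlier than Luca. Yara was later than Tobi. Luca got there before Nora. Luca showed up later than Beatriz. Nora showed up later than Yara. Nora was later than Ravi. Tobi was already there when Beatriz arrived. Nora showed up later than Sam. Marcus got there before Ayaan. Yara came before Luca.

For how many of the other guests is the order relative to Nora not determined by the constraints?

Forced before Nora: Beatriz, Luca, Ravi, Sam, Tobi, and Yara.
That leaves Ayaan and Marcus with no forced order relative to Nora — 2.

2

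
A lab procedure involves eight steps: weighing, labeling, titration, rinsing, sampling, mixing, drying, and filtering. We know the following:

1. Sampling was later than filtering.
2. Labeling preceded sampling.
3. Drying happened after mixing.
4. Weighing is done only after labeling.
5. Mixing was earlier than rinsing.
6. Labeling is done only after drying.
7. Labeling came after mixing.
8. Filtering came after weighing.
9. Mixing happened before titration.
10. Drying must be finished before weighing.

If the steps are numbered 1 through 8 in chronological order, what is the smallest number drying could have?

Mixing must come before drying — 1 forced predecessor.
Nothing else is forced ahead of drying, so its earliest slot is position 1 + 1 = 2.

2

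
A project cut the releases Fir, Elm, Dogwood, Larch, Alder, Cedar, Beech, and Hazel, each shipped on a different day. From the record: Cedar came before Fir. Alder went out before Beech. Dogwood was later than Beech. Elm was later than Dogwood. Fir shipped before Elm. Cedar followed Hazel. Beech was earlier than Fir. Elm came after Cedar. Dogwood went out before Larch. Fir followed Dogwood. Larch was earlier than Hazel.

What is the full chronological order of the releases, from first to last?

Alder, Beech, Dogwood, Larch, Hazel, Cedar, Fir, Elm

The constraints fix every adjacent pair, so only one ordering works:
Alder → Beech → Dogwood → Larch → Hazel → Cedar → Fir → Elm.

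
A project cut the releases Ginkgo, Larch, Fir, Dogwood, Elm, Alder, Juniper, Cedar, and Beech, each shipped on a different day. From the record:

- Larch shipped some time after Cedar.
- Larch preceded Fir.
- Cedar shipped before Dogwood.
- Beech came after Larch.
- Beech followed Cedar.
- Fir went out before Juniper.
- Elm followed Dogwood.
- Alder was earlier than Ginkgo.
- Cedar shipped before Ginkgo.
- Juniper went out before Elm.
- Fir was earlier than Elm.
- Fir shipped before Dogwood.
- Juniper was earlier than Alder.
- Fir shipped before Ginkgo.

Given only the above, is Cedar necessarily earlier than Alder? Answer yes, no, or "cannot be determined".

Chain the constraints: Cedar → Larch → Fir → Juniper → Alder. Each link is directly stated, so Cedar comes before Alder.

yes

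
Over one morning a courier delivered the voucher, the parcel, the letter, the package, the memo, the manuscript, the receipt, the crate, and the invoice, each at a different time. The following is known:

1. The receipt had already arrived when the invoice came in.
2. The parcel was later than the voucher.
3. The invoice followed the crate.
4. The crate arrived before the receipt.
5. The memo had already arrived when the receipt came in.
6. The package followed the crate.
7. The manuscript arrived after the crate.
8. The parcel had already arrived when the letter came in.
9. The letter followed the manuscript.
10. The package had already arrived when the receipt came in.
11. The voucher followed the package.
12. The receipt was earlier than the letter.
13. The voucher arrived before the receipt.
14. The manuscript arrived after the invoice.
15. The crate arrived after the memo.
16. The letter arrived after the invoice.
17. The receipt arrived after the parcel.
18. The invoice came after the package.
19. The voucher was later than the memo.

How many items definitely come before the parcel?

4

Directly stated before the parcel: the voucher.
The crate reaches the parcel via the crate → the package → the voucher → the parcel.
The memo reaches the parcel via the memo → the voucher → the parcel.
The package reaches the parcel via the package → the voucher → the parcel.
No chain forces the manuscript (or any of the others) ahead of the parcel.
That's the crate, the memo, the package, and the voucher — 4 in all.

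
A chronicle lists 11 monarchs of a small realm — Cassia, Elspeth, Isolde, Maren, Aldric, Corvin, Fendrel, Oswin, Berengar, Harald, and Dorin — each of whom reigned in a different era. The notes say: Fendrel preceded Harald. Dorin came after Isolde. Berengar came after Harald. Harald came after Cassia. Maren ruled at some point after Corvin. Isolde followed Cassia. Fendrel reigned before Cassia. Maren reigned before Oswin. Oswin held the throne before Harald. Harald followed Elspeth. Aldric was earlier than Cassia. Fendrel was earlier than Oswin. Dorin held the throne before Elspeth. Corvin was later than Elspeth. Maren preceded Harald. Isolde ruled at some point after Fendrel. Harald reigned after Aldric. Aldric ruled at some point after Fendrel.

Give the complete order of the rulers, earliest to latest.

The constraints fix every adjacent pair, so only one ordering works:
Fendrel → Aldric → Cassia → Isolde → Dorin → Elspeth → Corvin → Maren → Oswin → Harald → Berengar.

Fendrel, Aldric, Cassia, Isolde, Dorin, Elspeth, Corvin, Maren, Oswin, Harald, Berengar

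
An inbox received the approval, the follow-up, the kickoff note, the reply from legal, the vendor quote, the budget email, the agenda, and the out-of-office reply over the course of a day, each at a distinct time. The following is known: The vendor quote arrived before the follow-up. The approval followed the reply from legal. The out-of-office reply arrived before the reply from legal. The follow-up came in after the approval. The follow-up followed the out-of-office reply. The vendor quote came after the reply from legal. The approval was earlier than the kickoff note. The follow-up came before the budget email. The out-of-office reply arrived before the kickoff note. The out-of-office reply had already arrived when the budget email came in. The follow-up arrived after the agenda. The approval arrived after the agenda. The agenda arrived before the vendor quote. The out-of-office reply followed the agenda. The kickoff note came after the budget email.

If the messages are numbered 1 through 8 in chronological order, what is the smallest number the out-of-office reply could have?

2

The agenda must come before the out-of-office reply — 1 forced predecessor.
Nothing else is forced ahead of the out-of-office reply, so its earliest slot is position 1 + 1 = 2.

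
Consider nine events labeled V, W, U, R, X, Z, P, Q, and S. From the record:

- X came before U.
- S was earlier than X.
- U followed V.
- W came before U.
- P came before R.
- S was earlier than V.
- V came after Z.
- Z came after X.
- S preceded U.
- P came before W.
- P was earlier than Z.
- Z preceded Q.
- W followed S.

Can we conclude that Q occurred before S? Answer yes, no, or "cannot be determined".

no

Tracing the constraints gives S → X → Z → Q, so S must come before Q.
That means Q cannot be before S.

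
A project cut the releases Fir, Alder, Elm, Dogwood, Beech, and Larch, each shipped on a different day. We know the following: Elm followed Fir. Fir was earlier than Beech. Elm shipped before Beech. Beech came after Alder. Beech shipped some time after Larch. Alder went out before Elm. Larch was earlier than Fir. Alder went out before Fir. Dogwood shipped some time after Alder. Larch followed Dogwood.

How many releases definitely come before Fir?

3

Directly stated before Fir: Alder and Larch.
Dogwood reaches Fir via Dogwood → Larch → Fir.
No chain forces Beech (or any of the others) ahead of Fir.
That's Alder, Dogwood, and Larch — 3 in all.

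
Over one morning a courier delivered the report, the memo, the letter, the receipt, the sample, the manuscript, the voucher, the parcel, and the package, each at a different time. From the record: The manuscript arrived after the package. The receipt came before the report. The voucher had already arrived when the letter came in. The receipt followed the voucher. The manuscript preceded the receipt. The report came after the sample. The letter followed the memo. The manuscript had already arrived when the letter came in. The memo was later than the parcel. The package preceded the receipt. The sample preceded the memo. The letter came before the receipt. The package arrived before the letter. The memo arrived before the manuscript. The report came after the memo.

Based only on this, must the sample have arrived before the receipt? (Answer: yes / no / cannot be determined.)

yes

Chain the constraints: the sample → the memo → the manuscript → the receipt. Each link is directly stated, so the sample comes before the receipt.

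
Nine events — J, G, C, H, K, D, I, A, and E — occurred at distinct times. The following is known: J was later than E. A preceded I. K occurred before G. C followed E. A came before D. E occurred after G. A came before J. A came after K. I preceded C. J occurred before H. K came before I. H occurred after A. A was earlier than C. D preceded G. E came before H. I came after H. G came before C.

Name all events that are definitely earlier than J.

Directly stated before J: A and E.
D reaches J via D → G → E → J.
G reaches J via G → E → J.
K reaches J via K → A → J.
No chain forces I (or any of the others) ahead of J.

A, D, E, G, K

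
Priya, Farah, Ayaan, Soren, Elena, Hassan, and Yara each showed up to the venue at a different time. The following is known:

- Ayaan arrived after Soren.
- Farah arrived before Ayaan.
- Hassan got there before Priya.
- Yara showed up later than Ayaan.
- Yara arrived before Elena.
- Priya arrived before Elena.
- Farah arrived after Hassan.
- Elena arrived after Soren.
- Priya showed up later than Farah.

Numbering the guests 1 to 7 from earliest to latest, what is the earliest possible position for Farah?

Hassan must come before Farah — 1 forced predecessor.
Nothing else is forced ahead of Farah, so their earliest slot is position 1 + 1 = 2.

2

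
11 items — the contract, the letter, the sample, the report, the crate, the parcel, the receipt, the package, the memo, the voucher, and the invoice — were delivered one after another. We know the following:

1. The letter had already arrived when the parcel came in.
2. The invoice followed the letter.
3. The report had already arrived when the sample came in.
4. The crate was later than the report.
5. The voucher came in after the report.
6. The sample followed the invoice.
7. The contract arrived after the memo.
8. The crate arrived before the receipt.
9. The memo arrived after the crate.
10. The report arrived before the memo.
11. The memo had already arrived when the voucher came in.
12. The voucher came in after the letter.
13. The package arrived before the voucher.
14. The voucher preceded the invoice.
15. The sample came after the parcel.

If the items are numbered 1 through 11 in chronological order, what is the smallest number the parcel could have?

2

The letter must come before the parcel — 1 forced predecessor.
Nothing else is forced ahead of the parcel, so its earliest slot is position 1 + 1 = 2.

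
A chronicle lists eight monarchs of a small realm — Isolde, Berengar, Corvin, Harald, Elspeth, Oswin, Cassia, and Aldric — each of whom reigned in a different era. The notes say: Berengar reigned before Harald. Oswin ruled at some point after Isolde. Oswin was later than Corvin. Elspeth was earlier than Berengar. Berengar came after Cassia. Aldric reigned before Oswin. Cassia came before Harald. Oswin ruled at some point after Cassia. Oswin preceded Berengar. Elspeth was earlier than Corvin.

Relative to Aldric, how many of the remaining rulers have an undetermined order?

Forced after Aldric: Berengar, Harald, and Oswin.
That leaves Cassia, Corvin, Elspeth, and Isolde with no forced order relative to Aldric — 4.

4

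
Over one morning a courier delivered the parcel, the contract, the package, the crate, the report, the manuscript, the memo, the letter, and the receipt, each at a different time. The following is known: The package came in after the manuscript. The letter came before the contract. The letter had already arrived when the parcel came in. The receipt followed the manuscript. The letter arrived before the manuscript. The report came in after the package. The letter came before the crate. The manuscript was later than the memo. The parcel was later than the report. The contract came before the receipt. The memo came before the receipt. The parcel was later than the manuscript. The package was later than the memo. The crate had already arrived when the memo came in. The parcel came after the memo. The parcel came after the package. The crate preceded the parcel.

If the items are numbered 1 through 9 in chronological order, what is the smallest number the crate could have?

2

The letter must come before the crate — 1 forced predecessor.
Nothing else is forced ahead of the crate, so its earliest slot is position 1 + 1 = 2.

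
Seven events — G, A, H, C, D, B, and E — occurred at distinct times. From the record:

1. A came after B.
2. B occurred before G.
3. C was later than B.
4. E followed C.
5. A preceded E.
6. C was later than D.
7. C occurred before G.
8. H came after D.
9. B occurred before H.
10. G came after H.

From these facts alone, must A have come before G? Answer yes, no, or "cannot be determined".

cannot be determined

No chain of stated constraints runs from A to G, and none runs from G to A either.
So the relative order of A and G is not fixed by the given facts.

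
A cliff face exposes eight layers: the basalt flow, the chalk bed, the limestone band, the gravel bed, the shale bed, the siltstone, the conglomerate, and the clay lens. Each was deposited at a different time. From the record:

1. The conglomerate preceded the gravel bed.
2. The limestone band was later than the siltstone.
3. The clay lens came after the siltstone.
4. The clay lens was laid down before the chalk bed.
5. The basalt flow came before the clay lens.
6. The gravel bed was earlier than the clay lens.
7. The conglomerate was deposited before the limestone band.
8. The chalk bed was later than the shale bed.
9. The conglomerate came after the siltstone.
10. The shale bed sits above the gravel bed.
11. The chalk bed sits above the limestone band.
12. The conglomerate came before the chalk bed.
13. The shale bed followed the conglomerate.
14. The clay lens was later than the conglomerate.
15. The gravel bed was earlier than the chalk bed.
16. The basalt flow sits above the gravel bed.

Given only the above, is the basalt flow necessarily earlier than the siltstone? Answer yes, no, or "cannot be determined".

no

Tracing the constraints gives the siltstone → the conglomerate → the gravel bed → the basalt flow, so the siltstone must come before the basalt flow.
That means the basalt flow cannot be before the siltstone.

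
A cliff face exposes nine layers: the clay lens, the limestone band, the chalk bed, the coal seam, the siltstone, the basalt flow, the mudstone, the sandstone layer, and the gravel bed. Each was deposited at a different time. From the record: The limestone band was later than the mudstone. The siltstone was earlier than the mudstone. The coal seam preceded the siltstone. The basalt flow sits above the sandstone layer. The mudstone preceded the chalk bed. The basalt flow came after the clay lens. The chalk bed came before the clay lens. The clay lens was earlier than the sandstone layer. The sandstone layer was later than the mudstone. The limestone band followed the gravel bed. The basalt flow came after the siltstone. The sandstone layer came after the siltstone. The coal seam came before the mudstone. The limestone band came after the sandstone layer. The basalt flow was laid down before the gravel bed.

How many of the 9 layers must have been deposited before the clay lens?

Directly stated before the clay lens: the chalk bed.
The coal seam reaches the clay lens via the coal seam → the mudstone → the chalk bed → the clay lens.
The mudstone reaches the clay lens via the mudstone → the chalk bed → the clay lens.
The siltstone reaches the clay lens via the siltstone → the mudstone → the chalk bed → the clay lens.
No chain forces the limestone band (or any of the others) ahead of the clay lens.
That's the chalk bed, the coal seam, the mudstone, and the siltstone — 4 in all.

4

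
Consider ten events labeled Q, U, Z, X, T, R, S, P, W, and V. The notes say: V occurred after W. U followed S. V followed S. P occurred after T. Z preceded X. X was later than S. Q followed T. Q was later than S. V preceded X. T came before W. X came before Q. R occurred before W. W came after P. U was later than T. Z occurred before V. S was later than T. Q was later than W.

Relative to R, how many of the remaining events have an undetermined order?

Forced after R: Q, V, W, and X.
That leaves P, S, T, U, and Z with no forced order relative to R — 5.

5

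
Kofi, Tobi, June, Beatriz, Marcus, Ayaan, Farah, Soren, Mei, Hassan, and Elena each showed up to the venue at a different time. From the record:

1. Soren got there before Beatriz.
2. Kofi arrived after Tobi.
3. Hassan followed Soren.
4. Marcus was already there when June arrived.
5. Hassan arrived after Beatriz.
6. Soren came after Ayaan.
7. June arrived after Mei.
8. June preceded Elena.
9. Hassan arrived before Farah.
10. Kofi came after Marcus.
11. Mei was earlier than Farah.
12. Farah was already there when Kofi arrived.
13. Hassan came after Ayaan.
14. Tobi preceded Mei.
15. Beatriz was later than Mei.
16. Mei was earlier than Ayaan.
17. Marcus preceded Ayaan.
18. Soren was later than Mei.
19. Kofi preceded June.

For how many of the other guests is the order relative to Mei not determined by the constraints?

1

Forced before Mei: Tobi; forced after Mei: Ayaan, Beatriz, Elena, Farah, Hassan, June, Kofi, and Soren.
That leaves Marcus with no forced order relative to Mei — 1.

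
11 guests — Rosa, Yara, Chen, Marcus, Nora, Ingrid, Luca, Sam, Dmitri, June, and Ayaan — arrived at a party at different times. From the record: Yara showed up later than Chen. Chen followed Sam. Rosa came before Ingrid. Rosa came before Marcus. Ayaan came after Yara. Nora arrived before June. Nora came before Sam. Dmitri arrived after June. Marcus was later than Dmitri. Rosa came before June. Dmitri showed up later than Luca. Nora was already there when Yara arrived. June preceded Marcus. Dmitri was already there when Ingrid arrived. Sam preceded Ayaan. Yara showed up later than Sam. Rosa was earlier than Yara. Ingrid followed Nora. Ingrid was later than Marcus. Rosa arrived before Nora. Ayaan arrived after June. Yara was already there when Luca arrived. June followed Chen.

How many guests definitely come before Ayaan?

6

Directly stated before Ayaan: June, Sam, and Yara.
Chen reaches Ayaan via Chen → June → Ayaan.
Nora reaches Ayaan via Nora → June → Ayaan.
Rosa reaches Ayaan via Rosa → June → Ayaan.
That's Chen, June, Nora, Rosa, Sam, and Yara — 6 in all.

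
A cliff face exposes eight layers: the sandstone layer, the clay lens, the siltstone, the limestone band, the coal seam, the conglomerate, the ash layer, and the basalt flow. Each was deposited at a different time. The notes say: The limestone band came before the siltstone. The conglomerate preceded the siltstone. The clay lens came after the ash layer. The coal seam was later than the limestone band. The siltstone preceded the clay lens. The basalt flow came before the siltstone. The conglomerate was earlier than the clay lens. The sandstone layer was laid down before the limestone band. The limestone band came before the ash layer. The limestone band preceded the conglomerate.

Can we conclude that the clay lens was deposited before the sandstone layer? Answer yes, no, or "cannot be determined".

no

Tracing the constraints gives the sandstone layer → the limestone band → the ash layer → the clay lens, so the sandstone layer must come before the clay lens.
That means the clay lens cannot be before the sandstone layer.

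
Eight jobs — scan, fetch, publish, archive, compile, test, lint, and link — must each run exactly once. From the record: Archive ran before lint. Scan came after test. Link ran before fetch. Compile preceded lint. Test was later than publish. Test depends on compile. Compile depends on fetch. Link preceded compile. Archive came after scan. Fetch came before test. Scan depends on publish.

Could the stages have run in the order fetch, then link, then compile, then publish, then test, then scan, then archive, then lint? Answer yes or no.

The constraints require link before fetch, but in the proposed sequence fetch appears ahead of link. That one violation is enough.

no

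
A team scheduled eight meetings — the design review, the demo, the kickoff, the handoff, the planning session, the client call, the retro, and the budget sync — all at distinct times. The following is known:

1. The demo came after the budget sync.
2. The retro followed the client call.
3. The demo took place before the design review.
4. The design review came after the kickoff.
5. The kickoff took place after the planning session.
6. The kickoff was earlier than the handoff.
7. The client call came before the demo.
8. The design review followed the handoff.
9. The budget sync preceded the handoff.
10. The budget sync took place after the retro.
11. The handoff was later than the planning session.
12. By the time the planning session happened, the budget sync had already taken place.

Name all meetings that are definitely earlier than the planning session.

Directly stated before the planning session: the budget sync.
The client call reaches the planning session via the client call → the retro → the budget sync → the planning session.
The retro reaches the planning session via the retro → the budget sync → the planning session.

the budget sync, the client call, the retro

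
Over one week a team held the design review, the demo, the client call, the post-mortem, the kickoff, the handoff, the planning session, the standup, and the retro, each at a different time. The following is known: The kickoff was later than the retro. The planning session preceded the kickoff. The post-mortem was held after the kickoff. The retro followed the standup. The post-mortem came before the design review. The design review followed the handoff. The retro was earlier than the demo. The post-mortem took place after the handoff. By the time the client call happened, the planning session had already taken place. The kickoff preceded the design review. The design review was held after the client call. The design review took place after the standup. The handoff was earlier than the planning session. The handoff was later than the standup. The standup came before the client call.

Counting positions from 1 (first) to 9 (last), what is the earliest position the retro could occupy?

2

The standup must come before the retro — 1 forced predecessor.
Nothing else is forced ahead of the retro, so its earliest slot is position 1 + 1 = 2.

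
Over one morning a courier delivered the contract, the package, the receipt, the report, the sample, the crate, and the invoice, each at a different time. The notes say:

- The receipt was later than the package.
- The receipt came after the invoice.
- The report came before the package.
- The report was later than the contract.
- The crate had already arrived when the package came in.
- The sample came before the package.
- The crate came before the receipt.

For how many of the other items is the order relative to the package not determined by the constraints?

Forced before the package: the contract, the crate, the report, and the sample; forced after the package: the receipt.
That leaves the invoice with no forced order relative to the package — 1.

1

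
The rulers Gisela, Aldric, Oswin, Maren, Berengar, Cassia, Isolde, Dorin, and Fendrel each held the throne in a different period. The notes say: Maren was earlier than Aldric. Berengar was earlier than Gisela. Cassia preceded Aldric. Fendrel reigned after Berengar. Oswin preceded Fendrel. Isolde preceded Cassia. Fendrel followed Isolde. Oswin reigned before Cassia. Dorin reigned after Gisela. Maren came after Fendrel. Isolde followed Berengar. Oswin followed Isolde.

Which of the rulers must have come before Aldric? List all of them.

Berengar, Cassia, Fendrel, Isolde, Maren, Oswin

Directly stated before Aldric: Cassia and Maren.
Berengar reaches Aldric via Berengar → Isolde → Cassia → Aldric.
Fendrel reaches Aldric via Fendrel → Maren → Aldric.
Isolde reaches Aldric via Isolde → Cassia → Aldric.
Likewise Oswin reaches Aldric by chaining the stated constraints.
No chain forces Dorin (or any of the others) ahead of Aldric.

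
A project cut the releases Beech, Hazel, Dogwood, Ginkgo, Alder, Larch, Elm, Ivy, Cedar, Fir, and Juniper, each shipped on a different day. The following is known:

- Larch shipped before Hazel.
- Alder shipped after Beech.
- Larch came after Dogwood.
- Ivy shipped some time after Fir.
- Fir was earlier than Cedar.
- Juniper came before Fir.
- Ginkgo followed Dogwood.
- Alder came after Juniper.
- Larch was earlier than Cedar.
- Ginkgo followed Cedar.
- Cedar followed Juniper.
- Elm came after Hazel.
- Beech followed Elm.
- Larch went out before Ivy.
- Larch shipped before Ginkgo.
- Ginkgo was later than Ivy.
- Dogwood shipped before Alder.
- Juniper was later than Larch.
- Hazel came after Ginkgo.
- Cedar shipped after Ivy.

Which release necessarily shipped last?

Every other release has a chain of constraints placing it before Alder, so Alder is last.

Alder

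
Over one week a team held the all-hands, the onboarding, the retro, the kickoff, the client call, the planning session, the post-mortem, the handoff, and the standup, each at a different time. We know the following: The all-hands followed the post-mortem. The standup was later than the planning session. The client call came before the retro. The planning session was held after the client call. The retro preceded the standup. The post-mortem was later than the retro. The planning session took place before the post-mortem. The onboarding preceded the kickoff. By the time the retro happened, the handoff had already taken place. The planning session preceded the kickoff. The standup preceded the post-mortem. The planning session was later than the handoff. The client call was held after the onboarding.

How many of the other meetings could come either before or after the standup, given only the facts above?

1

Forced before the standup: the client call, the handoff, the onboarding, the planning session, and the retro; forced after the standup: the all-hands and the post-mortem.
That leaves the kickoff with no forced order relative to the standup — 1.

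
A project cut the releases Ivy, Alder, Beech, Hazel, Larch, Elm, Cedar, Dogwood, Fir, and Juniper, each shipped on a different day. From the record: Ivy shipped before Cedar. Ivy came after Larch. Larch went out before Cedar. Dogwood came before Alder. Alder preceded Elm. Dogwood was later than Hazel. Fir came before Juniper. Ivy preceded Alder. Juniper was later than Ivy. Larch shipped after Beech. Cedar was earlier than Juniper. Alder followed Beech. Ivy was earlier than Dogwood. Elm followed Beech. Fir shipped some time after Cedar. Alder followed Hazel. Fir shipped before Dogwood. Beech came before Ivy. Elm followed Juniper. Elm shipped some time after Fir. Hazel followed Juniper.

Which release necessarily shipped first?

Beech has a chain of constraints placing it before every other release, so Beech must be first.

Beech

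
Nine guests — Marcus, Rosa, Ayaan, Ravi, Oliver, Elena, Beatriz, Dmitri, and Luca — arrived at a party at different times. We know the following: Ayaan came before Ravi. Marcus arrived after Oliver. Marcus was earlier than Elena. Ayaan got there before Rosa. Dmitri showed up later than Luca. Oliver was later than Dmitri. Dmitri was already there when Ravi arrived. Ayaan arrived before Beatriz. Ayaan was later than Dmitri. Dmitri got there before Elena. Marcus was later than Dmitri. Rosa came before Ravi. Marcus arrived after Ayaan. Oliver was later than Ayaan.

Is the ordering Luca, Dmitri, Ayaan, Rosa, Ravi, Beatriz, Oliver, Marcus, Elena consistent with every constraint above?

yes

Check each stated constraint against the proposed order — e.g. Dmitri is ahead of Marcus; Dmitri is ahead of Elena. Every pair is in the required order; nothing is violated.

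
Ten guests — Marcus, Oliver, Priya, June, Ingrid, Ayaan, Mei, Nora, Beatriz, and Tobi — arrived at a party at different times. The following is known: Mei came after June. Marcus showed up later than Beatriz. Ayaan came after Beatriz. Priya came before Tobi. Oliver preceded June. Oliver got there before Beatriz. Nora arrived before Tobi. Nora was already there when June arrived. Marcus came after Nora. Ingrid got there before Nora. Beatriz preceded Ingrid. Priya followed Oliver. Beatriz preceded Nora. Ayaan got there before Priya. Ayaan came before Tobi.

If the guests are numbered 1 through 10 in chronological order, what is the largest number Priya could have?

9

Priya must come before Tobi — 1 guest forced after them.
Everything else can be placed before Priya in some valid order, so Priya can sit as late as position 10 − 1 = 9.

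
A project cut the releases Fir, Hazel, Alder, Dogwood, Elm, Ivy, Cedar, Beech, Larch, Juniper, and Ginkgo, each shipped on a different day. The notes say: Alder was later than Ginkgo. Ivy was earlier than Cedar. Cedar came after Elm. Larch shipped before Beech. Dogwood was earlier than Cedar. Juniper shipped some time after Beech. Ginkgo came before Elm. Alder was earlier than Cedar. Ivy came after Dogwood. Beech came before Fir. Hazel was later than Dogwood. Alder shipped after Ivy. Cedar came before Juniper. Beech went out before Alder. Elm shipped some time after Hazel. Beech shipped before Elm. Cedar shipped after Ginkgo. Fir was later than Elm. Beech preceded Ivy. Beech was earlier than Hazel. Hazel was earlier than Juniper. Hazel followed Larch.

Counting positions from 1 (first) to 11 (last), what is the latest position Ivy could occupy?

Ivy must come before Alder, Cedar, and Juniper — 3 releases forced after it.
Everything else can be placed before Ivy in some valid order, so Ivy can sit as late as position 11 − 3 = 8.

8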